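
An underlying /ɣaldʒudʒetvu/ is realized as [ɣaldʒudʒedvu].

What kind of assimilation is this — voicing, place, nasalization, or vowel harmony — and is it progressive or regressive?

voicing assimilation, regressive

/t/→[d].
Each target copies a feature from the following segment, so the direction is regressive.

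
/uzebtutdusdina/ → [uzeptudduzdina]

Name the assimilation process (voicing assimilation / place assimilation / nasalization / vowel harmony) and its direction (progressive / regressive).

voicing assimilation, regressive

/b/→[p] /t/→[d] /s/→[z].
Each target copies a feature from the following segment, so the direction is regressive.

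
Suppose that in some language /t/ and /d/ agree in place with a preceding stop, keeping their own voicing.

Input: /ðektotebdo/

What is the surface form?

/t/ after /k/ (velar) → [k]
/d/ after /b/ (labial) → [b]

[ðekkotebbo]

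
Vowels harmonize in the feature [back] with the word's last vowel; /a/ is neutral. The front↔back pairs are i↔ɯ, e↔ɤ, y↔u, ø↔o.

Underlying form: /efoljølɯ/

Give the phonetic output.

/e/ harmonizes with /ɯ/ ([+back]) → [ɤ]
/ø/ harmonizes with /ɯ/ ([+back]) → [o]

[ɤfoljolɯ]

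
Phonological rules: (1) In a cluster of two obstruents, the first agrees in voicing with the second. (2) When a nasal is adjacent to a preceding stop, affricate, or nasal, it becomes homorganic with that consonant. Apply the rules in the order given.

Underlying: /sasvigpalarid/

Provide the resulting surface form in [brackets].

Rule 1: /s/ before /v/ (voiced) → [z]
Rule 1: /g/ before /p/ (voiceless) → [k]
After rule 1: sazvikpalarid
Rule 2: no segment meets the rule's conditions; no change.

[sazvikpalarid]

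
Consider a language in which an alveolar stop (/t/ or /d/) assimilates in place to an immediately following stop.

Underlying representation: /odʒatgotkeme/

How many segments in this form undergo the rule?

/t/ before /g/ (velar) → [k]
/t/ before /k/ (velar) → [k]
2 segments change.

2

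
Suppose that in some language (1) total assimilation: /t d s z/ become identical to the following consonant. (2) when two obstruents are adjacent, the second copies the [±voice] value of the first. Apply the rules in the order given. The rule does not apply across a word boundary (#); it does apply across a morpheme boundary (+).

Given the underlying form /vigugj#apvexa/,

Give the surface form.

Rule 1: no segment meets the rule's conditions; no change.
After rule 1: vigugj#apvexa
Rule 2: /v/ after /p/ (voiceless) → [f]

[vigugj#apfexa]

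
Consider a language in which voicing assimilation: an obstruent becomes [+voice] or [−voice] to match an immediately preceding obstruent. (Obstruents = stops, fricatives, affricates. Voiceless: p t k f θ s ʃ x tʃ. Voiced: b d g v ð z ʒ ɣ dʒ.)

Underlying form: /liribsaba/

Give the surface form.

[liribzaba]

/s/ after /b/ (voiced) → [z]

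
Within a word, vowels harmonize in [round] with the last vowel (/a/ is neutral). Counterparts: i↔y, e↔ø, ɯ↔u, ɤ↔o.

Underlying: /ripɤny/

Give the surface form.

[rypony]

/i/ harmonizes with /y/ ([+round]) → [y]
/ɤ/ harmonizes with /y/ ([+round]) → [o]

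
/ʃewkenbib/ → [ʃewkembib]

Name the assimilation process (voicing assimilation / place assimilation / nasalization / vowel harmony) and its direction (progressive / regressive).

place assimilation, regressive

/n/→[m].
Each target copies a feature from the following segment, so the direction is regressive.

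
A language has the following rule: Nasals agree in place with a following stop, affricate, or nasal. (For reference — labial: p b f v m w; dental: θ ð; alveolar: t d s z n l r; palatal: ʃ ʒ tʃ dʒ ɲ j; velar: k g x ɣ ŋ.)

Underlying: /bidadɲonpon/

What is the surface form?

[bidadɲompon]

/n/ before /p/ (labial) → [m]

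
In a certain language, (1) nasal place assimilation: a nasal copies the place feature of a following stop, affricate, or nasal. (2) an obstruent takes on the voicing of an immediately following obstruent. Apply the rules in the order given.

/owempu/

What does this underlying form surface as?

[owempu]

Rule 1: no segment meets the rule's conditions; no change.
After rule 1: owempu
Rule 2: no segment meets the rule's conditions; no change.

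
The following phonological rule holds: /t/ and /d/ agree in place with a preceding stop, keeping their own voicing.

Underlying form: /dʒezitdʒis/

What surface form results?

no segment meets the rule's conditions; no change.

[dʒezitdʒis]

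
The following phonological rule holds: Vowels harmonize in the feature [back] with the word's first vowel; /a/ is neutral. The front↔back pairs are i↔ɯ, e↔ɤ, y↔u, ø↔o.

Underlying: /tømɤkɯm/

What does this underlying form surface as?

/ɤ/ harmonizes with /ø/ ([-back]) → [e]
/ɯ/ harmonizes with /ø/ ([-back]) → [i]

[tømekim]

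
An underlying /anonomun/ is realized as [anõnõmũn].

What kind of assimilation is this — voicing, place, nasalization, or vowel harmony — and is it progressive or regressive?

nasalization, progressive

/o/→[õ] /o/→[õ] /u/→[ũ].
Each target copies a feature from the preceding segment, so the direction is progressive.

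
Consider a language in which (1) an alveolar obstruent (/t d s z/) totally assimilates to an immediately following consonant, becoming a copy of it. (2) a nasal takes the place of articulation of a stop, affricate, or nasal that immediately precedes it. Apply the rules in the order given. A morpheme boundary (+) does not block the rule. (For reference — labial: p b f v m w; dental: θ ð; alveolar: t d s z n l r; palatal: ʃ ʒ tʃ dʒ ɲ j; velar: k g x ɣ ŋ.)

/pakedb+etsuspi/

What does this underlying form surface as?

Rule 1: /d/ before /b/ → [b] (total assimilation)
Rule 1: /t/ before /s/ → [s] (total assimilation)
Rule 1: /s/ before /p/ → [p] (total assimilation)
After rule 1: pakebb+essuppi
Rule 2: no segment meets the rule's conditions; no change.

[pakebb+essuppi]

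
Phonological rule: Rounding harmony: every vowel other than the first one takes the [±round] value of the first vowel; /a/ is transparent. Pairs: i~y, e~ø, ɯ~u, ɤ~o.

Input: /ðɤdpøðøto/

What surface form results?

[ðɤdpeðetɤ]

/ø/ harmonizes with /ɤ/ ([-round]) → [e]
/ø/ harmonizes with /ɤ/ ([-round]) → [e]
/o/ harmonizes with /ɤ/ ([-round]) → [ɤ]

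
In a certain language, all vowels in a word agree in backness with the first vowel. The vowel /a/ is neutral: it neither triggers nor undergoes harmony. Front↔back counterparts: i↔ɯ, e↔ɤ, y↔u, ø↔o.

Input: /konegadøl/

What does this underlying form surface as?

[konɤgadol]

/e/ harmonizes with /o/ ([+back]) → [ɤ]
/ø/ harmonizes with /o/ ([+back]) → [o]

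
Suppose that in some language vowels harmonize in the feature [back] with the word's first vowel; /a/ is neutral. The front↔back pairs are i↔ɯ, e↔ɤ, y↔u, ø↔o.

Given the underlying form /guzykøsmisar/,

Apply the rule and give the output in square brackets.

[guzukosmɯsar]

/y/ harmonizes with /u/ ([+back]) → [u]
/ø/ harmonizes with /u/ ([+back]) → [o]
/i/ harmonizes with /u/ ([+back]) → [ɯ]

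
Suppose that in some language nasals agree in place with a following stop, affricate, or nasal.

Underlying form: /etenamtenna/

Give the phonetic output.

/m/ before /t/ (alveolar) → [n]

[etenantenna]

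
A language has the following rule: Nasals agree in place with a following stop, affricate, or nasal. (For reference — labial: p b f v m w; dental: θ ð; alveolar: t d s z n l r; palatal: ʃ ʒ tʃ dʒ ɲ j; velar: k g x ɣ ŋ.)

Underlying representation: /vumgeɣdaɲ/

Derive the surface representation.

/m/ before /g/ (velar) → [ŋ]

[vuŋgeɣdaɲ]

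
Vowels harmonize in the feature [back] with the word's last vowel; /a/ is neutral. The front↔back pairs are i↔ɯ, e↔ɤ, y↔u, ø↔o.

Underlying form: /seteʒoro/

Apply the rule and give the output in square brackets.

/e/ harmonizes with /o/ ([+back]) → [ɤ]
/e/ harmonizes with /o/ ([+back]) → [ɤ]

[sɤtɤʒoro]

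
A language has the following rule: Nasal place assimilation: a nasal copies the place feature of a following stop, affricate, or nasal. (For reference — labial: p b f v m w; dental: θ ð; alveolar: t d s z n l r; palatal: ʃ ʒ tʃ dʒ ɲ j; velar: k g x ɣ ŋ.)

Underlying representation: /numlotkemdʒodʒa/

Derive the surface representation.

[numlotkeɲdʒodʒa]

/m/ before /dʒ/ (palatal) → [ɲ]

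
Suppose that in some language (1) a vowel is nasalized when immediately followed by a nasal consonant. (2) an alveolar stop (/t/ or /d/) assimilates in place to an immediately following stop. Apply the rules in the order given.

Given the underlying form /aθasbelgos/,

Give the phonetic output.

Rule 1: no segment meets the rule's conditions; no change.
After rule 1: aθasbelgos
Rule 2: no segment meets the rule's conditions; no change.

[aθasbelgos]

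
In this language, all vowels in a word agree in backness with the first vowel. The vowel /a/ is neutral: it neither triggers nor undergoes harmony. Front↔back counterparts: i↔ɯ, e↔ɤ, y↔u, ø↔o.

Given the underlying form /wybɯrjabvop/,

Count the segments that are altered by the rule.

2

/ɯ/ harmonizes with /y/ ([-back]) → [i]
/o/ harmonizes with /y/ ([-back]) → [ø]
2 segments change.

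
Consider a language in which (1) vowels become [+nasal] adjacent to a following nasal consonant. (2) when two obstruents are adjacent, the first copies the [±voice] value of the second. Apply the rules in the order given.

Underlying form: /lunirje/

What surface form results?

Rule 1: /u/ before nasal /n/ → [ũ]
After rule 1: lũnirje
Rule 2: no segment meets the rule's conditions; no change.

[lũnirje]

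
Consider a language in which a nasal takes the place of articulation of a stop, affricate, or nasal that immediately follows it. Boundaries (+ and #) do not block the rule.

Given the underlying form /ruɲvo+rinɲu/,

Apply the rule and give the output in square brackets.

/n/ before /ɲ/ (palatal) → [ɲ]

[ruɲvo+riɲɲu]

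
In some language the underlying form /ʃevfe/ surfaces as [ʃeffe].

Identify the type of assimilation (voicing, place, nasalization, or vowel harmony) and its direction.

voicing assimilation, regressive

/v/→[f].
Each target copies a feature from the following segment, so the direction is regressive.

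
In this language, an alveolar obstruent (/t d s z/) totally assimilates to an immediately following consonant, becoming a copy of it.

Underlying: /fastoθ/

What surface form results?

/s/ before /t/ → [t] (total assimilation)

[fattoθ]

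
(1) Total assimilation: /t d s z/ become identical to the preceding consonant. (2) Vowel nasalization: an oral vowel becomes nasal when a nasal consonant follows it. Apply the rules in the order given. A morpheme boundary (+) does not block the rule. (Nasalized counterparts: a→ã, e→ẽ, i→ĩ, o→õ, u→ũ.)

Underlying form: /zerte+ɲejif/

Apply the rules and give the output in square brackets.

Rule 1: /t/ after /r/ → [r] (total assimilation)
After rule 1: zerre+ɲejif
Rule 2: /e/ before nasal /ɲ/ → [ẽ]

[zerrẽ+ɲejif]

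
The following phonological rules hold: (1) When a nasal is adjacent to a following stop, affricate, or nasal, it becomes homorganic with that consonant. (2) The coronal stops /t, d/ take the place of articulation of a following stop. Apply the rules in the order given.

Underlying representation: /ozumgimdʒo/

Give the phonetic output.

[ozuŋgiɲdʒo]

Rule 1: /m/ before /g/ (velar) → [ŋ]
Rule 1: /m/ before /dʒ/ (palatal) → [ɲ]
After rule 1: ozuŋgiɲdʒo
Rule 2: no segment meets the rule's conditions; no change.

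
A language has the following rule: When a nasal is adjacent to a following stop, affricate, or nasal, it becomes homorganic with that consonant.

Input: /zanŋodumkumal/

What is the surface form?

/n/ before /ŋ/ (velar) → [ŋ]
/m/ before /k/ (velar) → [ŋ]

[zaŋŋoduŋkumal]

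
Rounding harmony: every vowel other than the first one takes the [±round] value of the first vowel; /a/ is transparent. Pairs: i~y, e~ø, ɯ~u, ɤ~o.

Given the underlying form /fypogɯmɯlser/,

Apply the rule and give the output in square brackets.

[fypogumulsør]

/ɯ/ harmonizes with /y/ ([+round]) → [u]
/ɯ/ harmonizes with /y/ ([+round]) → [u]
/e/ harmonizes with /y/ ([+round]) → [ø]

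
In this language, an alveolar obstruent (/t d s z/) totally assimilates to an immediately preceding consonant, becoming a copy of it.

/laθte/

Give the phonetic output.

/t/ after /θ/ → [θ] (total assimilation)

[laθθe]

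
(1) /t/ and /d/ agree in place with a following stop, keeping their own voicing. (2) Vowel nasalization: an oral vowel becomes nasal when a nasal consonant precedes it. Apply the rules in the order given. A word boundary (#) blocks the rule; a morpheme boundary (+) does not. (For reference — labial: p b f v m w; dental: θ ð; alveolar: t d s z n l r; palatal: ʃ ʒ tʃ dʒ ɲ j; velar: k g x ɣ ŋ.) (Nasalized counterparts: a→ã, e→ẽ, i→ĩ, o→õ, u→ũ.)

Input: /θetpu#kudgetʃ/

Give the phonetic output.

[θeppu#kuggetʃ]

Rule 1: /t/ before /p/ (labial) → [p]
Rule 1: /d/ before /g/ (velar) → [g]
After rule 1: θeppu#kuggetʃ
Rule 2: no segment meets the rule's conditions; no change.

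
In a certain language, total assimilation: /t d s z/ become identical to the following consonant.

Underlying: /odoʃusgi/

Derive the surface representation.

[odoʃuggi]

/s/ before /g/ → [g] (total assimilation)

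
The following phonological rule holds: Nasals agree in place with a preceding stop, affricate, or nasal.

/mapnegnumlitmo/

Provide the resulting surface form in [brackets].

[mapmegŋumlitno]

/n/ after /p/ (labial) → [m]
/n/ after /g/ (velar) → [ŋ]
/m/ after /t/ (alveolar) → [n]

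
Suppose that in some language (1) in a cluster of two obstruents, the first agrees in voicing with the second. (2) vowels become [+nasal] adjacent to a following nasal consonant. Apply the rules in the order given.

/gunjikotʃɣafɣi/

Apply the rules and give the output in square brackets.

[gũnjikodʒɣavɣi]

Rule 1: /tʃ/ before /ɣ/ (voiced) → [dʒ]
Rule 1: /f/ before /ɣ/ (voiced) → [v]
After rule 1: gunjikodʒɣavɣi
Rule 2: /u/ before nasal /n/ → [ũ]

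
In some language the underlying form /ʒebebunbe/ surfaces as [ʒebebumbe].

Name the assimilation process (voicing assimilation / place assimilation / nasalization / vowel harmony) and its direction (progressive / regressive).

place assimilation, regressive

/n/→[m].
Each target copies a feature from the following segment, so the direction is regressive.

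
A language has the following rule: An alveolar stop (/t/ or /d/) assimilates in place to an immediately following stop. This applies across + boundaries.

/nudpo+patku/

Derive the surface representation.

[nubpo+pakku]

/d/ before /p/ (labial) → [b]
/t/ before /k/ (velar) → [k]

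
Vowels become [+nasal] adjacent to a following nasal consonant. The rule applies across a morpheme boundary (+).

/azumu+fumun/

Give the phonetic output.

[azũmu+fũmũn]

/u/ before nasal /m/ → [ũ]
/u/ before nasal /m/ → [ũ]
/u/ before nasal /n/ → [ũ]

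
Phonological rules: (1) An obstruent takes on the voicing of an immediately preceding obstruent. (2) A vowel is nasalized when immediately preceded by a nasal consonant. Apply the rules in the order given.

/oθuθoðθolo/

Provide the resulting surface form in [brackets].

Rule 1: /θ/ after /ð/ (voiced) → [ð]
After rule 1: oθuθoððolo
Rule 2: no segment meets the rule's conditions; no change.

[oθuθoððolo]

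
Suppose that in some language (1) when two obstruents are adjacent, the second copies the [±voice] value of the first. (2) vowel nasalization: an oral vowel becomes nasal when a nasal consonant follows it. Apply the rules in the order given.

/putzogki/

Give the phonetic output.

[putsoggi]

Rule 1: /z/ after /t/ (voiceless) → [s]
Rule 1: /k/ after /g/ (voiced) → [g]
After rule 1: putsoggi
Rule 2: no segment meets the rule's conditions; no change.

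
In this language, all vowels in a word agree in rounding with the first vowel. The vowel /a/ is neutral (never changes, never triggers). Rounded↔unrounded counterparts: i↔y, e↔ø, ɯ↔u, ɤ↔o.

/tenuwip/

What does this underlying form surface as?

/u/ harmonizes with /e/ ([-round]) → [ɯ]

[tenɯwip]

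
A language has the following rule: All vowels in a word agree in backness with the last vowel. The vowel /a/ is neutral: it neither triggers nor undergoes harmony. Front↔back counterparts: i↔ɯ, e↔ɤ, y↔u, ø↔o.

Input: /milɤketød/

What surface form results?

/ɤ/ harmonizes with /ø/ ([-back]) → [e]

[mileketød]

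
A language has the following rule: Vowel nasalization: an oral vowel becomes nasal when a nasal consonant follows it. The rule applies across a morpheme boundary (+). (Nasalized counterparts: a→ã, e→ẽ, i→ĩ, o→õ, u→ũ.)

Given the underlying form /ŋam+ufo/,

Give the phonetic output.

/a/ before nasal /m/ → [ã]

[ŋãm+ufo]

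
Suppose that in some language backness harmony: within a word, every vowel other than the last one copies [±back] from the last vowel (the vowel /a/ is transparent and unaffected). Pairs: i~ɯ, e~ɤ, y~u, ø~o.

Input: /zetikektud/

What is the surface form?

[zɤtɯkɤktud]

/e/ harmonizes with /u/ ([+back]) → [ɤ]
/i/ harmonizes with /u/ ([+back]) → [ɯ]
/e/ harmonizes with /u/ ([+back]) → [ɤ]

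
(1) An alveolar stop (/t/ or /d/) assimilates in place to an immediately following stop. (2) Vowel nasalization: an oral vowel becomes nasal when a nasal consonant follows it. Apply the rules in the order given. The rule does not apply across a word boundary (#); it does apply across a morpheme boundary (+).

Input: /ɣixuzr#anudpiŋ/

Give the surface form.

[ɣixuzr#ãnubpĩŋ]

Rule 1: /d/ before /p/ (labial) → [b]
After rule 1: ɣixuzr#anubpiŋ
Rule 2: /a/ before nasal /n/ → [ã]
Rule 2: /i/ before nasal /ŋ/ → [ĩ]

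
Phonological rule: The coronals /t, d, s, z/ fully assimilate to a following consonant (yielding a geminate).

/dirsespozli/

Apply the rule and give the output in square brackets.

[dirseppolli]

/s/ before /p/ → [p] (total assimilation)
/z/ before /l/ → [l] (total assimilation)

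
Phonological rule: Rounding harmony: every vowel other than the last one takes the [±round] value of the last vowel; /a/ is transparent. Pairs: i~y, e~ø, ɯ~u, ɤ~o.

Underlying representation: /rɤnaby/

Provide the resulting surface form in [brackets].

[ronaby]

/ɤ/ harmonizes with /y/ ([+round]) → [o]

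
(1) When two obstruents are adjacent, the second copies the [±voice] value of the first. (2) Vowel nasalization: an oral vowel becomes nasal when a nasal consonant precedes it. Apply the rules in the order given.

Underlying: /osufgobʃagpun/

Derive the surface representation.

[osufkobʒagbun]

Rule 1: /g/ after /f/ (voiceless) → [k]
Rule 1: /ʃ/ after /b/ (voiced) → [ʒ]
Rule 1: /p/ after /g/ (voiced) → [b]
After rule 1: osufkobʒagbun
Rule 2: no segment meets the rule's conditions; no change.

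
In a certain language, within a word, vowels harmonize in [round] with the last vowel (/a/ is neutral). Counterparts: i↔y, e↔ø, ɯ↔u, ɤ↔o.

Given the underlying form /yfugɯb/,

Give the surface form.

[ifɯgɯb]

/y/ harmonizes with /ɯ/ ([-round]) → [i]
/u/ harmonizes with /ɯ/ ([-round]) → [ɯ]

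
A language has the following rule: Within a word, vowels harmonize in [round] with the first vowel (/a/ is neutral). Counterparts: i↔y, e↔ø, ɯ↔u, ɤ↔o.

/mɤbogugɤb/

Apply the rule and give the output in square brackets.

[mɤbɤgɯgɤb]

/o/ harmonizes with /ɤ/ ([-round]) → [ɤ]
/u/ harmonizes with /ɤ/ ([-round]) → [ɯ]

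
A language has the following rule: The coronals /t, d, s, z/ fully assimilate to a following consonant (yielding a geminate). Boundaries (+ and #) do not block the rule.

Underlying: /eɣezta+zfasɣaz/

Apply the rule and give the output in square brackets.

/z/ before /t/ → [t] (total assimilation)
/z/ before /f/ → [f] (total assimilation)
/s/ before /ɣ/ → [ɣ] (total assimilation)

[eɣetta+ffaɣɣaz]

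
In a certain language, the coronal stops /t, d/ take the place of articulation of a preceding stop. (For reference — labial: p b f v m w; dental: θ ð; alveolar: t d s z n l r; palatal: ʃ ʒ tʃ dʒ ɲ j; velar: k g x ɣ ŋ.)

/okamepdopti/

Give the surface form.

/d/ after /p/ (labial) → [b]
/t/ after /p/ (labial) → [p]

[okamepboppi]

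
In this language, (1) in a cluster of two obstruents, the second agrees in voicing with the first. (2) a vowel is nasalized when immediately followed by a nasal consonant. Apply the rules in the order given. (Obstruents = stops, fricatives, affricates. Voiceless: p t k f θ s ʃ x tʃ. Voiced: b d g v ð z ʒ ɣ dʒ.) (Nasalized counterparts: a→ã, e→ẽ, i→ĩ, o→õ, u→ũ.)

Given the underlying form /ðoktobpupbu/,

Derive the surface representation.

Rule 1: /p/ after /b/ (voiced) → [b]
Rule 1: /b/ after /p/ (voiceless) → [p]
After rule 1: ðoktobbuppu
Rule 2: no segment meets the rule's conditions; no change.

[ðoktobbuppu]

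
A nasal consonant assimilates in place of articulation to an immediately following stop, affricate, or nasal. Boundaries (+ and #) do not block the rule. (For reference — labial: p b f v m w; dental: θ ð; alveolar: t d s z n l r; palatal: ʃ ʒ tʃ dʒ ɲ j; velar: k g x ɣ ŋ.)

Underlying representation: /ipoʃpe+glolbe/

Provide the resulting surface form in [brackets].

[ipoʃpe+glolbe]

no segment meets the rule's conditions; no change.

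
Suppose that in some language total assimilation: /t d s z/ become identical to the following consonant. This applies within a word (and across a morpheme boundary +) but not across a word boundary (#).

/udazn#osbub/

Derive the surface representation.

[udann#obbub]

/z/ before /n/ → [n] (total assimilation)
/s/ before /b/ → [b] (total assimilation)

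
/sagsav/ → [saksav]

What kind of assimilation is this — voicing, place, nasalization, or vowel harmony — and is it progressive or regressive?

voicing assimilation, regressive

/g/→[k].
Each target copies a feature from the following segment, so the direction is regressive.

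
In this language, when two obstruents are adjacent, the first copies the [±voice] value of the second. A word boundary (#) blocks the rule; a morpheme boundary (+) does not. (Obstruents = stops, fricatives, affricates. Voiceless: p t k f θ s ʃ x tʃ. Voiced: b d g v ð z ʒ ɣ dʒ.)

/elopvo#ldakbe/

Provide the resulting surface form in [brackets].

[elobvo#ldagbe]

/p/ before /v/ (voiced) → [b]
/k/ before /b/ (voiced) → [g]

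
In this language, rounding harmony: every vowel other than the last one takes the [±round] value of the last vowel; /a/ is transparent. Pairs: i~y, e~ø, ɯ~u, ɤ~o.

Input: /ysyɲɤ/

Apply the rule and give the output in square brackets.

/y/ harmonizes with /ɤ/ ([-round]) → [i]
/y/ harmonizes with /ɤ/ ([-round]) → [i]

[isiɲɤ]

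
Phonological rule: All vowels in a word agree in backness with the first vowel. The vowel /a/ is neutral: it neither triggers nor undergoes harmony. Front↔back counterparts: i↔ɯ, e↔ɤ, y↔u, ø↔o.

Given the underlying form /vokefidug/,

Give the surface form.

[vokɤfɯdug]

/e/ harmonizes with /o/ ([+back]) → [ɤ]
/i/ harmonizes with /o/ ([+back]) → [ɯ]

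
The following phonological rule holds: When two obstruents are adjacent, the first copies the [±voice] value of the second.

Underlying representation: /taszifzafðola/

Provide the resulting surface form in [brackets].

[tazzivzavðola]

/s/ before /z/ (voiced) → [z]
/f/ before /z/ (voiced) → [v]
/f/ before /ð/ (voiced) → [v]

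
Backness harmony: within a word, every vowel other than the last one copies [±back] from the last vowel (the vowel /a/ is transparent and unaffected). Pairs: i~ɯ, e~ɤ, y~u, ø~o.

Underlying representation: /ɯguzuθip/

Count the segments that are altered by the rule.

/ɯ/ harmonizes with /i/ ([-back]) → [i]
/u/ harmonizes with /i/ ([-back]) → [y]
/u/ harmonizes with /i/ ([-back]) → [y]
3 segments change.

3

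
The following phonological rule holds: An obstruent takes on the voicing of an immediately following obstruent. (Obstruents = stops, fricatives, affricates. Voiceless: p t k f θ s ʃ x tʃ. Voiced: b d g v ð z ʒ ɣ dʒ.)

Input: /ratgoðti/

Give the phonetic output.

[radgoθti]

/t/ before /g/ (voiced) → [d]
/ð/ before /t/ (voiceless) → [θ]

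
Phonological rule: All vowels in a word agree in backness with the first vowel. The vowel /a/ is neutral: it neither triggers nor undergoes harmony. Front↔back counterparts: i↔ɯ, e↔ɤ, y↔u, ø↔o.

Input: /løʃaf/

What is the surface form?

no segment meets the rule's conditions; no change.

[løʃaf]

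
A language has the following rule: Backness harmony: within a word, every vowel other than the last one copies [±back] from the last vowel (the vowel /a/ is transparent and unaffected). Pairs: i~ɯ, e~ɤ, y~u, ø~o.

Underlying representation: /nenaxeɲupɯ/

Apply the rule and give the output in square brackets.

/e/ harmonizes with /ɯ/ ([+back]) → [ɤ]
/e/ harmonizes with /ɯ/ ([+back]) → [ɤ]

[nɤnaxɤɲupɯ]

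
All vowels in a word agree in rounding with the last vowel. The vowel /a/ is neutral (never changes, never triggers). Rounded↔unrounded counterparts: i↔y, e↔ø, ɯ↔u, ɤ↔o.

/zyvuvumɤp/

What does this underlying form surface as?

/y/ harmonizes with /ɤ/ ([-round]) → [i]
/u/ harmonizes with /ɤ/ ([-round]) → [ɯ]
/u/ harmonizes with /ɤ/ ([-round]) → [ɯ]

[zivɯvɯmɤp]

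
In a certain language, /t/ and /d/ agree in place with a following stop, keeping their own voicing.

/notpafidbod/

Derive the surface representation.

[noppafibbod]

/t/ before /p/ (labial) → [p]
/d/ before /b/ (labial) → [b]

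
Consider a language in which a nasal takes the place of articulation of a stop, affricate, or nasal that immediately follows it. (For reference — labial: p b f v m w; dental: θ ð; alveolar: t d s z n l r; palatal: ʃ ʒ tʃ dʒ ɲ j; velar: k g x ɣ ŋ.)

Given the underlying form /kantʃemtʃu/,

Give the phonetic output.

/n/ before /tʃ/ (palatal) → [ɲ]
/m/ before /tʃ/ (palatal) → [ɲ]

[kaɲtʃeɲtʃu]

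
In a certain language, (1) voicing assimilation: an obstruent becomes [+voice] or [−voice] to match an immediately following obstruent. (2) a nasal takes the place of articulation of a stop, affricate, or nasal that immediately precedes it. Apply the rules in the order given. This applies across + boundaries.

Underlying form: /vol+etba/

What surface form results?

[vol+edba]

Rule 1: /t/ before /b/ (voiced) → [d]
After rule 1: vol+edba
Rule 2: no segment meets the rule's conditions; no change.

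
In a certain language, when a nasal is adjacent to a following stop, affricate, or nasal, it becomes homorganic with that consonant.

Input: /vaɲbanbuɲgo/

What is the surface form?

/ɲ/ before /b/ (labial) → [m]
/n/ before /b/ (labial) → [m]
/ɲ/ before /g/ (velar) → [ŋ]

[vambambuŋgo]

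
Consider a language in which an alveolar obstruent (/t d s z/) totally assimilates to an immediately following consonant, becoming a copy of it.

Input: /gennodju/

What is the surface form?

[gennojju]

/d/ before /j/ → [j] (total assimilation)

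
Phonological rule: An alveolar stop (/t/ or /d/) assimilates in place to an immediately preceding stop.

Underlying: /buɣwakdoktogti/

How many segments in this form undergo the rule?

3

/d/ after /k/ (velar) → [g]
/t/ after /k/ (velar) → [k]
/t/ after /g/ (velar) → [k]
3 segments change.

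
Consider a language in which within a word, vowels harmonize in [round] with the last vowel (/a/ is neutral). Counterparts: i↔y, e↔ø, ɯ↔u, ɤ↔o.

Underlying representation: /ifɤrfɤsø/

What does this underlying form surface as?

/i/ harmonizes with /ø/ ([+round]) → [y]
/ɤ/ harmonizes with /ø/ ([+round]) → [o]
/ɤ/ harmonizes with /ø/ ([+round]) → [o]

[yforfosø]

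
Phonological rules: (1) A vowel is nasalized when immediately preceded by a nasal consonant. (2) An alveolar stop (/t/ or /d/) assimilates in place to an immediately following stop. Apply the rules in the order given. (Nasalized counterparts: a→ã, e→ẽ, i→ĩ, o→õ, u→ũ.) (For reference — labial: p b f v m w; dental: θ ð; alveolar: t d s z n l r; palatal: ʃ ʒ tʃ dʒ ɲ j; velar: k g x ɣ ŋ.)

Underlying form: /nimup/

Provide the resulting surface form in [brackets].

Rule 1: /i/ after nasal /n/ → [ĩ]
Rule 1: /u/ after nasal /m/ → [ũ]
After rule 1: nĩmũp
Rule 2: no segment meets the rule's conditions; no change.

[nĩmũp]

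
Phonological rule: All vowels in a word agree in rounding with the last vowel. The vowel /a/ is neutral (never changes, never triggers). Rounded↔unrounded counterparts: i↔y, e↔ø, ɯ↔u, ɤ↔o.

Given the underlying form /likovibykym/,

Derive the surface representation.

/i/ harmonizes with /y/ ([+round]) → [y]
/i/ harmonizes with /y/ ([+round]) → [y]

[lykovybykym]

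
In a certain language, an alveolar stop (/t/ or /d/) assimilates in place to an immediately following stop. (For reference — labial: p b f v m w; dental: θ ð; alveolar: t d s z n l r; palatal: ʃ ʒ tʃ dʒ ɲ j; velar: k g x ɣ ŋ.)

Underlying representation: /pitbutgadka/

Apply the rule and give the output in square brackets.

/t/ before /b/ (labial) → [p]
/t/ before /g/ (velar) → [k]
/d/ before /k/ (velar) → [g]

[pipbukgagka]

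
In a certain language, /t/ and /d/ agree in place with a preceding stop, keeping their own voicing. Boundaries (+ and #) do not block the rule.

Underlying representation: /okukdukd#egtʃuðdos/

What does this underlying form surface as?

[okukgukg#egtʃuðdos]

/d/ after /k/ (velar) → [g]
/d/ after /k/ (velar) → [g]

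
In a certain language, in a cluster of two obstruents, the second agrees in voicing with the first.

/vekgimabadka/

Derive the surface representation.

/g/ after /k/ (voiceless) → [k]
/k/ after /d/ (voiced) → [g]

[vekkimabadga]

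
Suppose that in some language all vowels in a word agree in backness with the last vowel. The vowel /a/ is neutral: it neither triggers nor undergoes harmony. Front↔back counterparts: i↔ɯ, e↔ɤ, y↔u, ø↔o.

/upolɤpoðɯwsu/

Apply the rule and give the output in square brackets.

[upolɤpoðɯwsu]

no segment meets the rule's conditions; no change.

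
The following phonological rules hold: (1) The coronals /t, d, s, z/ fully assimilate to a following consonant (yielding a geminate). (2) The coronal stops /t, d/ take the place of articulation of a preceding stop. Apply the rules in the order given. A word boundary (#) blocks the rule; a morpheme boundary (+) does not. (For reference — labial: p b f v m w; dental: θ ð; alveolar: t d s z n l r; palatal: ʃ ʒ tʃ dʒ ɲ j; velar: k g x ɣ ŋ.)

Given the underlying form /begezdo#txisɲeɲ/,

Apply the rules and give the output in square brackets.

[begeddo#xxiɲɲeɲ]

Rule 1: /z/ before /d/ → [d] (total assimilation)
Rule 1: /t/ before /x/ → [x] (total assimilation)
Rule 1: /s/ before /ɲ/ → [ɲ] (total assimilation)
After rule 1: begeddo#xxiɲɲeɲ
Rule 2: no segment meets the rule's conditions; no change.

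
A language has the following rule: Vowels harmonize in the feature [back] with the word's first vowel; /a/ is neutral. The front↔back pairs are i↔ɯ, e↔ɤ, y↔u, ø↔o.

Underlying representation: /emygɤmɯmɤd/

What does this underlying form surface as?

/ɤ/ harmonizes with /e/ ([-back]) → [e]
/ɯ/ harmonizes with /e/ ([-back]) → [i]
/ɤ/ harmonizes with /e/ ([-back]) → [e]

[emygemimed]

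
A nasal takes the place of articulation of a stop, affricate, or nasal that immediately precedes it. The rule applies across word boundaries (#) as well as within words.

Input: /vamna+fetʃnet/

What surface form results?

[vamma+fetʃɲet]

/n/ after /m/ (labial) → [m]
/n/ after /tʃ/ (palatal) → [ɲ]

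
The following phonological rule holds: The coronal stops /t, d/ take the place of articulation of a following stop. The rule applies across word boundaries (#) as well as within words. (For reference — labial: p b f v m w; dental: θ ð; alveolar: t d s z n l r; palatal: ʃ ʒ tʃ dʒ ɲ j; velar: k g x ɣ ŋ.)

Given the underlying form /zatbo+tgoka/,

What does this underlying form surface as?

/t/ before /b/ (labial) → [p]
/t/ before /g/ (velar) → [k]

[zapbo+kgoka]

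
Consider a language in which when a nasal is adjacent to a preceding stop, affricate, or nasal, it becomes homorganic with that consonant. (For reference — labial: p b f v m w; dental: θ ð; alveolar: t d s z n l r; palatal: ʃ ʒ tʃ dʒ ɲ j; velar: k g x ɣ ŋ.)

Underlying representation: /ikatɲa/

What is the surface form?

/ɲ/ after /t/ (alveolar) → [n]

[ikatna]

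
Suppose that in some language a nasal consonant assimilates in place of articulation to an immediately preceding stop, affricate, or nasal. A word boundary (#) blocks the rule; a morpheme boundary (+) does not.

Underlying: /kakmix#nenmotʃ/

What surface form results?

[kakŋix#nennotʃ]

/m/ after /k/ (velar) → [ŋ]
/m/ after /n/ (alveolar) → [n]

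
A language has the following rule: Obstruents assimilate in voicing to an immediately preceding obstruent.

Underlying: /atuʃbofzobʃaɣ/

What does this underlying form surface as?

/b/ after /ʃ/ (voiceless) → [p]
/z/ after /f/ (voiceless) → [s]
/ʃ/ after /b/ (voiced) → [ʒ]

[atuʃpofsobʒaɣ]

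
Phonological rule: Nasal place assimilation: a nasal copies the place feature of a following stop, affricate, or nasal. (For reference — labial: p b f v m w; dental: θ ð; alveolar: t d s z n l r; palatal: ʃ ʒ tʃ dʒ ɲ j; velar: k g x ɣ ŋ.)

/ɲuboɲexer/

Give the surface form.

[ɲuboɲexer]

no segment meets the rule's conditions; no change.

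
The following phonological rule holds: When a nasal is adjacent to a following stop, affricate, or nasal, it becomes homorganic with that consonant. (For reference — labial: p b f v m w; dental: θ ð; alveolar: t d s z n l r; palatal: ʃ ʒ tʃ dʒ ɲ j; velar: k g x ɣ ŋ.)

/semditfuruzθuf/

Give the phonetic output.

/m/ before /d/ (alveolar) → [n]

[senditfuruzθuf]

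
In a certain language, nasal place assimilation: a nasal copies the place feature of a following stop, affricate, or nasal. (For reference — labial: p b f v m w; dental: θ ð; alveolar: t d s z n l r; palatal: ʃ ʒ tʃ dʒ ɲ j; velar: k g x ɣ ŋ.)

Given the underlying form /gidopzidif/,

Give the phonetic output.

no segment meets the rule's conditions; no change.

[gidopzidif]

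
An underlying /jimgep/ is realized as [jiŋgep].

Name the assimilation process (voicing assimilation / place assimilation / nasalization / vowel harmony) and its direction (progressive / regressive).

place assimilation, regressive

/m/→[ŋ].
Each target copies a feature from the following segment, so the direction is regressive.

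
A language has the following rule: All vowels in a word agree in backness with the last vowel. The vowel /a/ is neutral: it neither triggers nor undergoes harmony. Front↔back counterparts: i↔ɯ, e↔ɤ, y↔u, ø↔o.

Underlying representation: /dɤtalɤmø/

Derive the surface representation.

/ɤ/ harmonizes with /ø/ ([-back]) → [e]
/ɤ/ harmonizes with /ø/ ([-back]) → [e]

[detalemø]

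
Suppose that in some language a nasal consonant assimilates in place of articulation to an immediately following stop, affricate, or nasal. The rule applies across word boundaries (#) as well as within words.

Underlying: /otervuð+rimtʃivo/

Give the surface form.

/m/ before /tʃ/ (palatal) → [ɲ]

[otervuð+riɲtʃivo]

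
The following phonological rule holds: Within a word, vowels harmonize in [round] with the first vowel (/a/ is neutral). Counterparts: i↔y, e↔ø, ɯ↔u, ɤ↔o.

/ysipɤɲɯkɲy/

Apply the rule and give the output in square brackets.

/i/ harmonizes with /y/ ([+round]) → [y]
/ɤ/ harmonizes with /y/ ([+round]) → [o]
/ɯ/ harmonizes with /y/ ([+round]) → [u]

[ysypoɲukɲy]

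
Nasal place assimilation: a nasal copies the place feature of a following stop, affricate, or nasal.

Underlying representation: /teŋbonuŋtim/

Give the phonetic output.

/ŋ/ before /b/ (labial) → [m]
/ŋ/ before /t/ (alveolar) → [n]

[tembonuntim]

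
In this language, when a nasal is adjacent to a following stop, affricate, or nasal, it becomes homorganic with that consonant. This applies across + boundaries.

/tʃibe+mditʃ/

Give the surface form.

/m/ before /d/ (alveolar) → [n]

[tʃibe+nditʃ]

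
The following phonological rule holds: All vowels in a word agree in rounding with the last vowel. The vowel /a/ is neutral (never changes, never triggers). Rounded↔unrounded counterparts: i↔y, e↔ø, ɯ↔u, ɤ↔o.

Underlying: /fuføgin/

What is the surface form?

/u/ harmonizes with /i/ ([-round]) → [ɯ]
/ø/ harmonizes with /i/ ([-round]) → [e]

[fɯfegin]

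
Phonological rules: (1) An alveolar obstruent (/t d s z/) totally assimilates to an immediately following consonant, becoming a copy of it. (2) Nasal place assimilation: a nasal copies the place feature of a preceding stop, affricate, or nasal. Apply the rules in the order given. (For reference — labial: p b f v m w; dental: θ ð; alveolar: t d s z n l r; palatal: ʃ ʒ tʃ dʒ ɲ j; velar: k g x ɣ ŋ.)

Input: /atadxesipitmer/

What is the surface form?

Rule 1: /d/ before /x/ → [x] (total assimilation)
Rule 1: /t/ before /m/ → [m] (total assimilation)
After rule 1: ataxxesipimmer
Rule 2: no segment meets the rule's conditions; no change.

[ataxxesipimmer]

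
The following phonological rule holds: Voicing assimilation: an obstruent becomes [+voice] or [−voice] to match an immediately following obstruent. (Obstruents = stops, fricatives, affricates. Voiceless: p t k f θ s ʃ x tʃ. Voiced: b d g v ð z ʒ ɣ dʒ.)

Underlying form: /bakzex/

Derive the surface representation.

/k/ before /z/ (voiced) → [g]

[bagzex]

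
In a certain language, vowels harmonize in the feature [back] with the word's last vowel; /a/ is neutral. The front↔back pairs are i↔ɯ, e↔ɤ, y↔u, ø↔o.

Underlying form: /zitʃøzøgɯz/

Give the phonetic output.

[zɯtʃozogɯz]

/i/ harmonizes with /ɯ/ ([+back]) → [ɯ]
/ø/ harmonizes with /ɯ/ ([+back]) → [o]
/ø/ harmonizes with /ɯ/ ([+back]) → [o]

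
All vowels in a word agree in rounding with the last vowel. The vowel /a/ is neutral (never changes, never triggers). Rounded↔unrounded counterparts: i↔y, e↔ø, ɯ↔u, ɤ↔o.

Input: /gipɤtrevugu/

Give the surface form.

/i/ harmonizes with /u/ ([+round]) → [y]
/ɤ/ harmonizes with /u/ ([+round]) → [o]
/e/ harmonizes with /u/ ([+round]) → [ø]

[gypotrøvugu]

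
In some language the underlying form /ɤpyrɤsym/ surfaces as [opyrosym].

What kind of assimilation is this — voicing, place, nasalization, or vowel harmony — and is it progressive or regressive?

/ɤ/→[o] /ɤ/→[o].
Vowels agree with the last vowel, so the harmony is regressive.

vowel harmony, regressive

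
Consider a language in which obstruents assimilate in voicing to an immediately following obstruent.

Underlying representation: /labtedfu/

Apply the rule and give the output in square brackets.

/b/ before /t/ (voiceless) → [p]
/d/ before /f/ (voiceless) → [t]

[laptetfu]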